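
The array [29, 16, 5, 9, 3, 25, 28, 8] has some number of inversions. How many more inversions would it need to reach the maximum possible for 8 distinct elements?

12

Maximum inversions for 8 distinct elements is C(8, 2) = 8·7/2 = 28.
Current inversions — for each element, count later smaller elements:
29: 7
16: 4
5: 1
9: 2
3: 0
25: 1
28: 1
8: 0
Current total: 7 + 4 + 1 + 2 + 0 + 1 + 1 + 0 = 16
Shortfall: 28 − 16 = 12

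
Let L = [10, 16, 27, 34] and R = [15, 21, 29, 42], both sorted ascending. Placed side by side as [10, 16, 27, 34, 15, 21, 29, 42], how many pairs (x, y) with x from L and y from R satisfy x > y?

Take each right-half value and tally the left-half values above it:
r = 15: 16, 27, 34 → 3
r = 21: 27, 34 → 2
r = 29: 34 → 1
r = 42: none → 0
Cross-inversions: 3 + 2 + 1 + 0 = 6

6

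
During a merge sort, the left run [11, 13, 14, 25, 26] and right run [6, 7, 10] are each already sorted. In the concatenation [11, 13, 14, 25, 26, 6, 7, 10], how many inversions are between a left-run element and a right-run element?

15

For each element r of the right run, count left-run elements greater than r:
r = 6: 11, 13, 14, 25, 26 → 5
r = 7: 11, 13, 14, 25, 26 → 5
r = 10: 11, 13, 14, 25, 26 → 5
Cross-inversions: 5 + 5 + 5 = 15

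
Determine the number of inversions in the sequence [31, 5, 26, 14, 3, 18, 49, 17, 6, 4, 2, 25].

There are 41 out-of-order pairs.

Sweep left to right; for each value list the smaller values that follow it:
31 → 5, 26, 14, 3, 18, 17, 6, 4, 2, 25 → 10
5 → 3, 4, 2 → 3
26 → 14, 3, 18, 17, 6, 4, 2, 25 → 8
14 → 3, 6, 4, 2 → 4
3 → 2 → 1
18 → 17, 6, 4, 2 → 4
49 → 17, 6, 4, 2, 25 → 5
17 → 6, 4, 2 → 3
6 → 4, 2 → 2
4 → 2 → 1
2 → none → 0
25 → none → 0
Sum: 10 + 3 + 8 + 4 + 1 + 4 + 5 + 3 + 2 + 1 + 0 + 0 = 41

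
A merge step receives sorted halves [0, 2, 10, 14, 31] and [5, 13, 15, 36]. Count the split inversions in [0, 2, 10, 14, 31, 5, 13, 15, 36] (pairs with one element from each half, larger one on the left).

For each element r of the right run, count left-run elements greater than r:
r = 5: 10, 14, 31 → 3
r = 13: 14, 31 → 2
r = 15: 31 → 1
r = 36: none → 0
Cross-inversions: 3 + 2 + 1 + 0 = 6

Split inversions: 6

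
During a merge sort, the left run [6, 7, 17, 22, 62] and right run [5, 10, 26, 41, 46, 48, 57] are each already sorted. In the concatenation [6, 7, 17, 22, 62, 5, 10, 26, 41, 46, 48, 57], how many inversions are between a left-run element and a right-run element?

13

Take each right-half value and tally the left-half values above it:
r = 5: 6, 7, 17, 22, 62 → 5
r = 10: 17, 22, 62 → 3
r = 26: 62 → 1
r = 41: 62 → 1
r = 46: 62 → 1
r = 48: 62 → 1
r = 57: 62 → 1
Cross-inversions: 5 + 3 + 1 + 1 + 1 + 1 + 1 = 13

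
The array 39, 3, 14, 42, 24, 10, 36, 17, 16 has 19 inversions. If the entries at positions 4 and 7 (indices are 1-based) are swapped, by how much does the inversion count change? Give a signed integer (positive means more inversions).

Positions 4 and 7 hold 42 and 36; after swapping, the array is [39, 3, 14, 36, 24, 10, 42, 17, 16].
Sweep left to right; for each value list the smaller values that follow it:
39: 7
3: 0
14: 1
36: 4
24: 3
10: 0
42: 2
17: 1
16: 0
Sum: 7 + 0 + 1 + 4 + 3 + 0 + 2 + 1 + 0 = 18
Change: 18 − 19 = -1

-1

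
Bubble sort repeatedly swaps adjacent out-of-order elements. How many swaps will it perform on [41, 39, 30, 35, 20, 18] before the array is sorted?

Each adjacent swap fixes exactly one inversion, so the minimum swap count equals the number of inversions.
Count inversions — for each element, later elements that are smaller:
41: 39, 30, 35, 20, 18 → 5
39: 30, 35, 20, 18 → 4
30: 20, 18 → 2
35: 20, 18 → 2
20: 18 → 1
18: none → 0
Total inversions: 5 + 4 + 2 + 2 + 1 + 0 = 14

14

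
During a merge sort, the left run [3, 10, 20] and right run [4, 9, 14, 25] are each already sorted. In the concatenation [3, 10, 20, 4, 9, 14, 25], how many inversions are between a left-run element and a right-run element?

Split inversions: 5

Count, for every r in R, how many entries of L exceed r:
r = 4: 10, 20 → 2
r = 9: 10, 20 → 2
r = 14: 20 → 1
r = 25: none → 0
Cross-inversions: 2 + 2 + 1 + 0 = 5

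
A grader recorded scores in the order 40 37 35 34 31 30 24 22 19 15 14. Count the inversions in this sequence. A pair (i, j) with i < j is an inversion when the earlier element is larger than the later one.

55

Element-by-element contributions:
40 → 37, 35, 34, 31, 30, 24, 22, 19, 15, 14 → 10
37 → 35, 34, 31, 30, 24, 22, 19, 15, 14 → 9
35 → 34, 31, 30, 24, 22, 19, 15, 14 → 8
34 → 31, 30, 24, 22, 19, 15, 14 → 7
31 → 30, 24, 22, 19, 15, 14 → 6
30 → 24, 22, 19, 15, 14 → 5
24 → 22, 19, 15, 14 → 4
22 → 19, 15, 14 → 3
19 → 15, 14 → 2
15 → 14 → 1
14 → none → 0
Sum: 10 + 9 + 8 + 7 + 6 + 5 + 4 + 3 + 2 + 1 + 0 = 55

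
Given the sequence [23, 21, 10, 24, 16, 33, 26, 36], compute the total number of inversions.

7 inversions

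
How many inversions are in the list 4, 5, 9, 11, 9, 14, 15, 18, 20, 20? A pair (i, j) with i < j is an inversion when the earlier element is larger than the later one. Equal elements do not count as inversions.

Count, for each position, how many later elements it exceeds:
4 → none → 0
5 → none → 0
9 → none → 0
11 → 9 → 1
9 → none → 0
14 → none → 0
15 → none → 0
18 → none → 0
20 → none → 0
20 → none → 0
Sum: 0 + 0 + 0 + 1 + 0 + 0 + 0 + 0 + 0 + 0 = 1

1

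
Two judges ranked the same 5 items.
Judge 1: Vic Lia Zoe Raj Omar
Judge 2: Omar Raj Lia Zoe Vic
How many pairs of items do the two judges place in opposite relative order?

9

Assign each item its position (1..5) in the first ordering, then rewrite the second ordering as that position sequence:
positions: Vic→1, Lia→2, Zoe→3, Raj→4, Omar→5
second ordering as positions: [5, 4, 2, 3, 1]
Discordant pairs = inversions in this position sequence.
5: 4, 2, 3, 1 → 4
4: 2, 3, 1 → 3
2: 1 → 1
3: 1 → 1
1: 0
Total: 4 + 3 + 1 + 1 + 0 = 9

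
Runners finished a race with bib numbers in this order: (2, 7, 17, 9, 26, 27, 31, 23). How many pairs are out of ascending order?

4

Count, for each position, how many later elements it exceeds:
2 → none → 0
7 → none → 0
17 → 9 → 1
9 → none → 0
26 → 23 → 1
27 → 23 → 1
31 → 23 → 1
23 → none → 0
Sum: 0 + 0 + 1 + 0 + 1 + 1 + 1 + 0 = 4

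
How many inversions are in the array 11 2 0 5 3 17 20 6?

Element-by-element contributions:
11 → 2, 0, 5, 3, 6 → 5
2 → 0 → 1
0 → none → 0
5 → 3 → 1
3 → none → 0
17 → 6 → 1
20 → 6 → 1
6 → none → 0
Sum: 5 + 1 + 0 + 1 + 0 + 1 + 1 + 0 = 9

9 inversions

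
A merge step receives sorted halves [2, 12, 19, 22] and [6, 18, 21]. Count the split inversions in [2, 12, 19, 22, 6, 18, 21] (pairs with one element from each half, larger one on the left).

Take each right-half value and tally the left-half values above it:
r = 6: 12, 19, 22 → 3
r = 18: 19, 22 → 2
r = 21: 22 → 1
Cross-inversions: 3 + 2 + 1 = 6

6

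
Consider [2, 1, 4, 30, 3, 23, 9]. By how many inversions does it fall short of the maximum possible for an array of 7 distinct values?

Maximum inversions for 7 distinct elements is C(7, 2) = 7·6/2 = 21.
Current inversions — for each element, count later smaller elements:
2: 1
1: 0
4: 1
30: 3
3: 0
23: 1
9: 0
Current total: 1 + 0 + 1 + 3 + 0 + 1 + 0 = 6
Shortfall: 21 − 6 = 15

15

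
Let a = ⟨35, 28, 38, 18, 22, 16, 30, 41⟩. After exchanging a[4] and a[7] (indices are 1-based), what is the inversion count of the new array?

There are 17 inversions.

Positions 4 and 7 hold 18 and 30; after swapping, the array is [35, 28, 38, 30, 22, 16, 18, 41].
Element-by-element contributions:
35 → 28, 30, 22, 16, 18 → 5
28 → 22, 16, 18 → 3
38 → 30, 22, 16, 18 → 4
30 → 22, 16, 18 → 3
22 → 16, 18 → 2
16 → none → 0
18 → none → 0
41 → none → 0
Sum: 5 + 3 + 4 + 3 + 2 + 0 + 0 + 0 = 17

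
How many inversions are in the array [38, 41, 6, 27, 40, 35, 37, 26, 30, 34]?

There are 27 out-of-order pairs.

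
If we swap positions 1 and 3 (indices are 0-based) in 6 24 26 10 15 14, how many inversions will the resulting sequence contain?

Positions 1 and 3 hold 24 and 10; after swapping, the array is [6, 10, 26, 24, 15, 14].
For each element, count later entries that are smaller:
6 → none → 0
10 → none → 0
26 → 24, 15, 14 → 3
24 → 15, 14 → 2
15 → 14 → 1
14 → none → 0
Sum: 0 + 0 + 3 + 2 + 1 + 0 = 6

6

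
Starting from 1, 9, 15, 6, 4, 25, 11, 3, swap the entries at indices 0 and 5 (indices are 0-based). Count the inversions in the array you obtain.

Positions 0 and 5 hold 1 and 25; after swapping, the array is [25, 9, 15, 6, 4, 1, 11, 3].
For each element, count later entries that are smaller:
25: 7
9: 4
15: 5
6: 3
4: 2
1: 0
11: 1
3: 0
Sum: 7 + 4 + 5 + 3 + 2 + 0 + 1 + 0 = 22

22 inversions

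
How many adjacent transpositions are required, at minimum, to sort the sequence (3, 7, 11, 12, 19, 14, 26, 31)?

Minimum adjacent swaps = number of inversions (each swap of adjacent out-of-order elements removes one inversion and no swap can remove more).
Count inversions — for each element, later elements that are smaller:
3: none → 0
7: none → 0
11: none → 0
12: none → 0
19: 14 → 1
14: none → 0
26: none → 0
31: none → 0
Total inversions: 0 + 0 + 0 + 0 + 1 + 0 + 0 + 0 = 1

1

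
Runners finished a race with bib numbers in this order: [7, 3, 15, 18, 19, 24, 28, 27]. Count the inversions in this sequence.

There are 2 out-of-order pairs.

Count, for each position, how many later elements it exceeds:
7 → 3 → 1
3 → none → 0
15 → none → 0
18 → none → 0
19 → none → 0
24 → none → 0
28 → 27 → 1
27 → none → 0
Sum: 1 + 0 + 0 + 0 + 0 + 0 + 1 + 0 = 2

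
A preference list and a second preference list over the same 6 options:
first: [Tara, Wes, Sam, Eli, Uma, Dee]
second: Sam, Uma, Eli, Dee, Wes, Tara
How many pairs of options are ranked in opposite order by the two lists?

10

Assign each item its position (1..6) in the first ordering, then rewrite the second ordering as that position sequence:
positions: Tara→1, Wes→2, Sam→3, Eli→4, Uma→5, Dee→6
second ordering as positions: [3, 5, 4, 6, 2, 1]
Discordant pairs = inversions in this position sequence.
3: 2, 1 → 2
5: 4, 2, 1 → 3
4: 2, 1 → 2
6: 2, 1 → 2
2: 1 → 1
1: 0
Total: 2 + 3 + 2 + 2 + 1 + 0 = 10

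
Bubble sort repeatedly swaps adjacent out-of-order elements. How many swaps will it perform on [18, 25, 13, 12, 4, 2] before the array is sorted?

Minimum adjacent swaps = number of inversions (each swap of adjacent out-of-order elements removes one inversion and no swap can remove more).
Count inversions — for each element, later elements that are smaller:
18: 13, 12, 4, 2 → 4
25: 13, 12, 4, 2 → 4
13: 12, 4, 2 → 3
12: 4, 2 → 2
4: 2 → 1
2: none → 0
Total inversions: 4 + 4 + 3 + 2 + 1 + 0 = 14

14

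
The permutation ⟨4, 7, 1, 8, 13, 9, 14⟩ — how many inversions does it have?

3

Sweep left to right; for each value list the smaller values that follow it:
4: 1
7: 1
1: 0
8: 0
13: 1
9: 0
14: 0
Sum: 1 + 1 + 0 + 0 + 1 + 0 + 0 = 3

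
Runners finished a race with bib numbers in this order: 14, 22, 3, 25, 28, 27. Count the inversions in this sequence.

3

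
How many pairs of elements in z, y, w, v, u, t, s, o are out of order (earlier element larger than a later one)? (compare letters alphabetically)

28

Count, for each position, how many later elements it exceeds:
z: 7
y: 6
w: 5
v: 4
u: 3
t: 2
s: 1
o: 0
Sum: 7 + 6 + 5 + 4 + 3 + 2 + 1 + 0 = 28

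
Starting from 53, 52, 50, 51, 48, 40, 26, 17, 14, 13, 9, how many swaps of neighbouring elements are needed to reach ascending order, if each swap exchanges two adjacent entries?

Each adjacent swap fixes exactly one inversion, so the minimum swap count equals the number of inversions.
Count inversions — for each element, later elements that are smaller:
53: 52, 50, 51, 48, 40, 26, 17, 14, 13, 9 → 10
52: 50, 51, 48, 40, 26, 17, 14, 13, 9 → 9
50: 48, 40, 26, 17, 14, 13, 9 → 7
51: 48, 40, 26, 17, 14, 13, 9 → 7
48: 40, 26, 17, 14, 13, 9 → 6
40: 26, 17, 14, 13, 9 → 5
26: 17, 14, 13, 9 → 4
17: 14, 13, 9 → 3
14: 13, 9 → 2
13: 9 → 1
9: none → 0
Total inversions: 10 + 9 + 7 + 7 + 6 + 5 + 4 + 3 + 2 + 1 + 0 = 54

54 adjacent swaps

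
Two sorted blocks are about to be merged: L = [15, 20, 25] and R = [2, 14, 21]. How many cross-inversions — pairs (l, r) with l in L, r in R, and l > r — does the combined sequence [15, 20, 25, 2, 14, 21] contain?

7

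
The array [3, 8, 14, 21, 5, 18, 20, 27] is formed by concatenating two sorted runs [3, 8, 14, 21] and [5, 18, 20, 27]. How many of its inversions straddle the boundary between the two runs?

5 cross-inversions

For each element r of the right run, count left-run elements greater than r:
r = 5: 8, 14, 21 → 3
r = 18: 21 → 1
r = 20: 21 → 1
r = 27: none → 0
Cross-inversions: 3 + 1 + 1 + 0 = 5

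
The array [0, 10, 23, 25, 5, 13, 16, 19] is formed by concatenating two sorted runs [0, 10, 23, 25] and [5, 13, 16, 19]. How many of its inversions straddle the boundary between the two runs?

Cross-inversions: 9

Count, for every r in R, how many entries of L exceed r:
r = 5: 10, 23, 25 → 3
r = 13: 23, 25 → 2
r = 16: 23, 25 → 2
r = 19: 23, 25 → 2
Cross-inversions: 3 + 2 + 2 + 2 = 9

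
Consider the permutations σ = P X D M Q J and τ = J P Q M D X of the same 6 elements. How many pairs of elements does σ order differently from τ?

11

Assign each item its position (1..6) in the first ordering, then rewrite the second ordering as that position sequence:
positions: P→1, X→2, D→3, M→4, Q→5, J→6
second ordering as positions: [6, 1, 5, 4, 3, 2]
Discordant pairs = inversions in this position sequence.
6: 1, 5, 4, 3, 2 → 5
1: 0
5: 4, 3, 2 → 3
4: 3, 2 → 2
3: 2 → 1
2: 0
Total: 5 + 0 + 3 + 2 + 1 + 0 = 11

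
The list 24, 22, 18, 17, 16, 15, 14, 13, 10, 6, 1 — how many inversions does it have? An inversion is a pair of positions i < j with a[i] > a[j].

There are 55 out-of-order pairs.

Element-by-element contributions:
24 → 22, 18, 17, 16, 15, 14, 13, 10, 6, 1 → 10
22 → 18, 17, 16, 15, 14, 13, 10, 6, 1 → 9
18 → 17, 16, 15, 14, 13, 10, 6, 1 → 8
17 → 16, 15, 14, 13, 10, 6, 1 → 7
16 → 15, 14, 13, 10, 6, 1 → 6
15 → 14, 13, 10, 6, 1 → 5
14 → 13, 10, 6, 1 → 4
13 → 10, 6, 1 → 3
10 → 6, 1 → 2
6 → 1 → 1
1 → none → 0
Sum: 10 + 9 + 8 + 7 + 6 + 5 + 4 + 3 + 2 + 1 + 0 = 55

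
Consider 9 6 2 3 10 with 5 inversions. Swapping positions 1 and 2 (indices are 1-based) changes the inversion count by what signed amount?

-1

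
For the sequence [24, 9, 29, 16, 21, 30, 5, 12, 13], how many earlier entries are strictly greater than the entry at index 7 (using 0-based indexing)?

The element at index 7 is 12.
Elements before it: 24, 9, 29, 16, 21, 30, 5
Those larger than 12: 24, 29, 16, 21, 30

5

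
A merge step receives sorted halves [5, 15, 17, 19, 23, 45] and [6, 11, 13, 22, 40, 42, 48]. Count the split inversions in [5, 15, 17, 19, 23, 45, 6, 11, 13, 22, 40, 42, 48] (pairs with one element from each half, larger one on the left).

19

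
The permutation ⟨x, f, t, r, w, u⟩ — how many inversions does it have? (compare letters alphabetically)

7 out-of-order pairs

For each element, count later entries that are smaller:
x → f, t, r, w, u → 5
f → none → 0
t → r → 1
r → none → 0
w → u → 1
u → none → 0
Sum: 5 + 0 + 1 + 0 + 1 + 0 = 7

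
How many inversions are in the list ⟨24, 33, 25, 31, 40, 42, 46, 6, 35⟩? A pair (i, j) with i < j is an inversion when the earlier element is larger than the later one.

For each element, count later entries that are smaller:
24: 1
33: 3
25: 1
31: 1
40: 2
42: 2
46: 2
6: 0
35: 0
Sum: 1 + 3 + 1 + 1 + 2 + 2 + 2 + 0 + 0 = 12

12 out-of-order pairs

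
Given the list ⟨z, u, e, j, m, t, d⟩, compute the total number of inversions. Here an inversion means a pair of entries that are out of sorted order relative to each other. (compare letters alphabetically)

For each element, count later entries that are smaller:
z: 6
u: 5
e: 1
j: 1
m: 1
t: 1
d: 0
Sum: 6 + 5 + 1 + 1 + 1 + 1 + 0 = 15

15 inversions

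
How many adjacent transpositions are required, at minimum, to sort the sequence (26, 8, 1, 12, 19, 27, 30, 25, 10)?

Minimum adjacent swaps = number of inversions (each swap of adjacent out-of-order elements removes one inversion and no swap can remove more).
Count inversions — for each element, later elements that are smaller:
26: 8, 1, 12, 19, 25, 10 → 6
8: 1 → 1
1: none → 0
12: 10 → 1
19: 10 → 1
27: 25, 10 → 2
30: 25, 10 → 2
25: 10 → 1
10: none → 0
Total inversions: 6 + 1 + 0 + 1 + 1 + 2 + 2 + 1 + 0 = 14

There are 14 swaps.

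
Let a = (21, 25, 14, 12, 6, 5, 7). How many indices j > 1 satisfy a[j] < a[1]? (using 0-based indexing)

5 such elements

The element at index 1 is 25.
Elements after it: 14, 12, 6, 5, 7
Those smaller than 25: 14, 12, 6, 5, 7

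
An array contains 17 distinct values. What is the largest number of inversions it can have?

The maximum occurs when the array is in strictly decreasing order: every one of the C(17, 2) pairs is inverted.
C(17, 2) = 17·16/2 = 136

136 inversions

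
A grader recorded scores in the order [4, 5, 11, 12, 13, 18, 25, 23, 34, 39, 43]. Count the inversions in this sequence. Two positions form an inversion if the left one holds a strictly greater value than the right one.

1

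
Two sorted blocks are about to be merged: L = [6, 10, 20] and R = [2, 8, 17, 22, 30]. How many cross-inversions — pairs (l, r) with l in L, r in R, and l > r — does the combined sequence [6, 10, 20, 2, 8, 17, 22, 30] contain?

For each element r of the right run, count left-run elements greater than r:
r = 2: 6, 10, 20 → 3
r = 8: 10, 20 → 2
r = 17: 20 → 1
r = 22: none → 0
r = 30: none → 0
Cross-inversions: 3 + 2 + 1 + 0 + 0 = 6

There are 6 split inversions.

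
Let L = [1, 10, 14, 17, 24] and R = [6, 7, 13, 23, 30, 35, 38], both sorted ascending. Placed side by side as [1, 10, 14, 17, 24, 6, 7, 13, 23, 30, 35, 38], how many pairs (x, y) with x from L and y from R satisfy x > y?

Cross-inversions: 12

Count, for every r in R, how many entries of L exceed r:
r = 6: 10, 14, 17, 24 → 4
r = 7: 10, 14, 17, 24 → 4
r = 13: 14, 17, 24 → 3
r = 23: 24 → 1
r = 30: none → 0
r = 35: none → 0
r = 38: none → 0
Cross-inversions: 4 + 4 + 3 + 1 + 0 + 0 + 0 = 12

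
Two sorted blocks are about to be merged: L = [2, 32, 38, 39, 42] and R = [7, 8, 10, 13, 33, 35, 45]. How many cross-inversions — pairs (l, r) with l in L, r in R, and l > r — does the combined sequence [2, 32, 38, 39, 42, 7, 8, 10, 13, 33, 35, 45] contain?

Cross-inversions: 22

Take each right-half value and tally the left-half values above it:
r = 7: 32, 38, 39, 42 → 4
r = 8: 32, 38, 39, 42 → 4
r = 10: 32, 38, 39, 42 → 4
r = 13: 32, 38, 39, 42 → 4
r = 33: 38, 39, 42 → 3
r = 35: 38, 39, 42 → 3
r = 45: none → 0
Cross-inversions: 4 + 4 + 4 + 4 + 3 + 3 + 0 = 22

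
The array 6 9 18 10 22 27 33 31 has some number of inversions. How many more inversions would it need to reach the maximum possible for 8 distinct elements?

Maximum inversions for 8 distinct elements is C(8, 2) = 8·7/2 = 28.
Current inversions — for each element, count later smaller elements:
6: 0
9: 0
18: 1
10: 0
22: 0
27: 0
33: 1
31: 0
Current total: 0 + 0 + 1 + 0 + 0 + 0 + 1 + 0 = 2
Shortfall: 28 − 2 = 26

26 inversions short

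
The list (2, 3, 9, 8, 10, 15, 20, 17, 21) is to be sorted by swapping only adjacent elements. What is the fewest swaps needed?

There are 2 adjacent swaps.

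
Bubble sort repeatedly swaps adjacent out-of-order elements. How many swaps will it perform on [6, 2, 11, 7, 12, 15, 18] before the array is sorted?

2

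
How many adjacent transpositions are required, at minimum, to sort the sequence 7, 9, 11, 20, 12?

The minimum number of adjacent swaps to sort an array equals its inversion count, since every such swap removes exactly one inversion.
Count inversions — for each element, later elements that are smaller:
7: none → 0
9: none → 0
11: none → 0
20: 12 → 1
12: none → 0
Total inversions: 0 + 0 + 0 + 1 + 0 = 1

1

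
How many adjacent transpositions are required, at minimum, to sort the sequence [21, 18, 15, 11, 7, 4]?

Each adjacent swap fixes exactly one inversion, so the minimum swap count equals the number of inversions.
Count inversions — for each element, later elements that are smaller:
21: 18, 15, 11, 7, 4 → 5
18: 15, 11, 7, 4 → 4
15: 11, 7, 4 → 3
11: 7, 4 → 2
7: 4 → 1
4: none → 0
Total inversions: 5 + 4 + 3 + 2 + 1 + 0 = 15

There are 15 adjacent swaps.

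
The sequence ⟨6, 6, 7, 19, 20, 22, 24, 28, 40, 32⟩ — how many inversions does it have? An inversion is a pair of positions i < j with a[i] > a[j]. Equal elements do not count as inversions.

Element-by-element contributions:
6: 0
6: 0
7: 0
19: 0
20: 0
22: 0
24: 0
28: 0
40: 1
32: 0
Sum: 0 + 0 + 0 + 0 + 0 + 0 + 0 + 0 + 1 + 0 = 1

1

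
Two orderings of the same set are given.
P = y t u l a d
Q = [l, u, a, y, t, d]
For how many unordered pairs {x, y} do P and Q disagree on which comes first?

Disagreeing pairs: 7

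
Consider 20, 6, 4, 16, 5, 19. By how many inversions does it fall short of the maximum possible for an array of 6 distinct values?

Maximum inversions for 6 distinct elements is C(6, 2) = 6·5/2 = 15.
Current inversions — for each element, count later smaller elements:
20: 5
6: 2
4: 0
16: 1
5: 0
19: 0
Current total: 5 + 2 + 0 + 1 + 0 + 0 = 8
Shortfall: 15 − 8 = 7

7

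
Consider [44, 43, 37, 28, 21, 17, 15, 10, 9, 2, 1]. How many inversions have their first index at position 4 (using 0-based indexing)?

The element at index 4 is 21.
Elements after it: 17, 15, 10, 9, 2, 1
Those smaller than 21: 17, 15, 10, 9, 2, 1

6 such elements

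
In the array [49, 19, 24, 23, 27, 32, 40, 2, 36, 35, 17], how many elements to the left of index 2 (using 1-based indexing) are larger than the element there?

The element at index 2 is 19.
Elements before it: 49
Those larger than 19: 49

1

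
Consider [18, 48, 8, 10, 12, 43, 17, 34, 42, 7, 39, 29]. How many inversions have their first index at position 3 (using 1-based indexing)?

The element at index 3 is 8.
Elements after it: 10, 12, 43, 17, 34, 42, 7, 39, 29
Those smaller than 8: 7

1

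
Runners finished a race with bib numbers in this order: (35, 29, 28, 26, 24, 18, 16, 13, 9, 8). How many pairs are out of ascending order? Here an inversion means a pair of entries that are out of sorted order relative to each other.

45 inversions

Sweep left to right; for each value list the smaller values that follow it:
35 → 29, 28, 26, 24, 18, 16, 13, 9, 8 → 9
29 → 28, 26, 24, 18, 16, 13, 9, 8 → 8
28 → 26, 24, 18, 16, 13, 9, 8 → 7
26 → 24, 18, 16, 13, 9, 8 → 6
24 → 18, 16, 13, 9, 8 → 5
18 → 16, 13, 9, 8 → 4
16 → 13, 9, 8 → 3
13 → 9, 8 → 2
9 → 8 → 1
8 → none → 0
Sum: 9 + 8 + 7 + 6 + 5 + 4 + 3 + 2 + 1 + 0 = 45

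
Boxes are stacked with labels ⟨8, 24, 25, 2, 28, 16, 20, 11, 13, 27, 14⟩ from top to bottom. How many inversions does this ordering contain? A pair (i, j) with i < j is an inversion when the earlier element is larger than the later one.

Element-by-element contributions:
8 → 2 → 1
24 → 2, 16, 20, 11, 13, 14 → 6
25 → 2, 16, 20, 11, 13, 14 → 6
2 → none → 0
28 → 16, 20, 11, 13, 27, 14 → 6
16 → 11, 13, 14 → 3
20 → 11, 13, 14 → 3
11 → none → 0
13 → none → 0
27 → 14 → 1
14 → none → 0
Sum: 1 + 6 + 6 + 0 + 6 + 3 + 3 + 0 + 0 + 1 + 0 = 26

26 inversions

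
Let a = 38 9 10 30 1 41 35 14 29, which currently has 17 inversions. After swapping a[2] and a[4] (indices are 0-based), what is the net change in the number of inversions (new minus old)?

-1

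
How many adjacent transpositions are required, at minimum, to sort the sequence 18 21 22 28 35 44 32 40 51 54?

Minimum adjacent swaps = number of inversions (each swap of adjacent out-of-order elements removes one inversion and no swap can remove more).
Count inversions — for each element, later elements that are smaller:
18: none → 0
21: none → 0
22: none → 0
28: none → 0
35: 32 → 1
44: 32, 40 → 2
32: none → 0
40: none → 0
51: none → 0
54: none → 0
Total inversions: 0 + 0 + 0 + 0 + 1 + 2 + 0 + 0 + 0 + 0 = 3

3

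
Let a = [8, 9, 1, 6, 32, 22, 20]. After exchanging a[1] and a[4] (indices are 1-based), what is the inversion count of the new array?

Positions 1 and 4 hold 8 and 6; after swapping, the array is [6, 9, 1, 8, 32, 22, 20].
Element-by-element contributions:
6 → 1 → 1
9 → 1, 8 → 2
1 → none → 0
8 → none → 0
32 → 22, 20 → 2
22 → 20 → 1
20 → none → 0
Sum: 1 + 2 + 0 + 0 + 2 + 1 + 0 = 6

6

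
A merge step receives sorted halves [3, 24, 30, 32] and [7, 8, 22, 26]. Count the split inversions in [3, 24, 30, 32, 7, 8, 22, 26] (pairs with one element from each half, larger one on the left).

There are 11 split inversions.

Count, for every r in R, how many entries of L exceed r:
r = 7: 24, 30, 32 → 3
r = 8: 24, 30, 32 → 3
r = 22: 24, 30, 32 → 3
r = 26: 30, 32 → 2
Cross-inversions: 3 + 3 + 3 + 2 = 11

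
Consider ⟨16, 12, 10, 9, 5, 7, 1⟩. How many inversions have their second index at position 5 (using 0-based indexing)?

4

The element at index 5 is 7.
Elements before it: 16, 12, 10, 9, 5
Those larger than 7: 16, 12, 10, 9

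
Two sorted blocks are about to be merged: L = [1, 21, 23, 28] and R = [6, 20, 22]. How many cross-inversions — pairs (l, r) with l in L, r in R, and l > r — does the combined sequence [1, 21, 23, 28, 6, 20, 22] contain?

8 cross-inversions

For each element r of the right run, count left-run elements greater than r:
r = 6: 21, 23, 28 → 3
r = 20: 21, 23, 28 → 3
r = 22: 23, 28 → 2
Cross-inversions: 3 + 3 + 2 = 8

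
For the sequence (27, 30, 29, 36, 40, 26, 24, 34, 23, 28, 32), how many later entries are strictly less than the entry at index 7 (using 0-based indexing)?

The element at index 7 is 34.
Elements after it: 23, 28, 32
Those smaller than 34: 23, 28, 32

3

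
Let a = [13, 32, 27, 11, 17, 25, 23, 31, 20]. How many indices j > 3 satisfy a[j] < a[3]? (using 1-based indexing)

5

The element at index 3 is 27.
Elements after it: 11, 17, 25, 23, 31, 20
Those smaller than 27: 11, 17, 25, 23, 20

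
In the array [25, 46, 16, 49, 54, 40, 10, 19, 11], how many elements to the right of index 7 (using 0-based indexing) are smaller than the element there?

1

The element at index 7 is 19.
Elements after it: 11
Those smaller than 19: 11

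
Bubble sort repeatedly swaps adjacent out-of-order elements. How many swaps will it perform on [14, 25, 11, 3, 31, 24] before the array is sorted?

7

The minimum number of adjacent swaps to sort an array equals its inversion count, since every such swap removes exactly one inversion.
Count inversions — for each element, later elements that are smaller:
14: 11, 3 → 2
25: 11, 3, 24 → 3
11: 3 → 1
3: none → 0
31: 24 → 1
24: none → 0
Total inversions: 2 + 3 + 1 + 0 + 1 + 0 = 7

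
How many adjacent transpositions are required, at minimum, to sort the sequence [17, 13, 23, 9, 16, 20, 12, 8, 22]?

20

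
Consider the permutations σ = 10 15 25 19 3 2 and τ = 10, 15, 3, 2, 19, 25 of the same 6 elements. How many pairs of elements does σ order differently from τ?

There are 5 discordant pairs.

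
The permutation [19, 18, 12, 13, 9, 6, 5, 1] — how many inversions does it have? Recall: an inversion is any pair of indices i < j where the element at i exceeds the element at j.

27

Sweep left to right; for each value list the smaller values that follow it:
19 → 18, 12, 13, 9, 6, 5, 1 → 7
18 → 12, 13, 9, 6, 5, 1 → 6
12 → 9, 6, 5, 1 → 4
13 → 9, 6, 5, 1 → 4
9 → 6, 5, 1 → 3
6 → 5, 1 → 2
5 → 1 → 1
1 → none → 0
Sum: 7 + 6 + 4 + 4 + 3 + 2 + 1 + 0 = 27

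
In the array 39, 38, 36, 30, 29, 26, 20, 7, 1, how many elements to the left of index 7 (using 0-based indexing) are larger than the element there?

The element at index 7 is 7.
Elements before it: 39, 38, 36, 30, 29, 26, 20
Those larger than 7: 39, 38, 36, 30, 29, 26, 20

7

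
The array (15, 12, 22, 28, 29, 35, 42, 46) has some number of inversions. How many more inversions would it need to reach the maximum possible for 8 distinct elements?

27 inversions short

Maximum inversions for 8 distinct elements is C(8, 2) = 8·7/2 = 28.
Current inversions — for each element, count later smaller elements:
15: 1
12: 0
22: 0
28: 0
29: 0
35: 0
42: 0
46: 0
Current total: 1 + 0 + 0 + 0 + 0 + 0 + 0 + 0 = 1
Shortfall: 28 − 1 = 27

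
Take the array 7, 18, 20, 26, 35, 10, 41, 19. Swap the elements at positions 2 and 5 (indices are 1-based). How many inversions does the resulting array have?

13

Positions 2 and 5 hold 18 and 35; after swapping, the array is [7, 35, 20, 26, 18, 10, 41, 19].
Sweep left to right; for each value list the smaller values that follow it:
7 → none → 0
35 → 20, 26, 18, 10, 19 → 5
20 → 18, 10, 19 → 3
26 → 18, 10, 19 → 3
18 → 10 → 1
10 → none → 0
41 → 19 → 1
19 → none → 0
Sum: 0 + 5 + 3 + 3 + 1 + 0 + 1 + 0 = 13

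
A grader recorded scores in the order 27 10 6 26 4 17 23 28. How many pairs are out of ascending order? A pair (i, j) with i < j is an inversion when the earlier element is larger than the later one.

12

Sweep left to right; for each value list the smaller values that follow it:
27: 6
10: 2
6: 1
26: 3
4: 0
17: 0
23: 0
28: 0
Sum: 6 + 2 + 1 + 3 + 0 + 0 + 0 + 0 = 12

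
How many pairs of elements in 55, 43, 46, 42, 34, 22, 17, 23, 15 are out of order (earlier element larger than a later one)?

Count, for each position, how many later elements it exceeds:
55 → 43, 46, 42, 34, 22, 17, 23, 15 → 8
43 → 42, 34, 22, 17, 23, 15 → 6
46 → 42, 34, 22, 17, 23, 15 → 6
42 → 34, 22, 17, 23, 15 → 5
34 → 22, 17, 23, 15 → 4
22 → 17, 15 → 2
17 → 15 → 1
23 → 15 → 1
15 → none → 0
Sum: 8 + 6 + 6 + 5 + 4 + 2 + 1 + 1 + 0 = 33

33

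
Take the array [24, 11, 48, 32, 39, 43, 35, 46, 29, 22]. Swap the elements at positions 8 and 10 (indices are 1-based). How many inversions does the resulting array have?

Inversions: 19

Positions 8 and 10 hold 46 and 22; after swapping, the array is [24, 11, 48, 32, 39, 43, 35, 22, 29, 46].
Sweep left to right; for each value list the smaller values that follow it:
24: 2
11: 0
48: 7
32: 2
39: 3
43: 3
35: 2
22: 0
29: 0
46: 0
Sum: 2 + 0 + 7 + 2 + 3 + 3 + 2 + 0 + 0 + 0 = 19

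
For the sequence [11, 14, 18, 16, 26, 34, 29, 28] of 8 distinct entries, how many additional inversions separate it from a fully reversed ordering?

24 inversions short

Maximum inversions for 8 distinct elements is C(8, 2) = 8·7/2 = 28.
Current inversions — for each element, count later smaller elements:
11: 0
14: 0
18: 1
16: 0
26: 0
34: 2
29: 1
28: 0
Current total: 0 + 0 + 1 + 0 + 0 + 2 + 1 + 0 = 4
Shortfall: 28 − 4 = 24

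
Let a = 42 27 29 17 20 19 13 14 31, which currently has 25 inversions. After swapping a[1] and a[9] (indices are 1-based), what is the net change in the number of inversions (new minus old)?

Positions 1 and 9 hold 42 and 31; after swapping, the array is [31, 27, 29, 17, 20, 19, 13, 14, 42].
Sweep left to right; for each value list the smaller values that follow it:
31: 7
27: 5
29: 5
17: 2
20: 3
19: 2
13: 0
14: 0
42: 0
Sum: 7 + 5 + 5 + 2 + 3 + 2 + 0 + 0 + 0 = 24
Change: 24 − 25 = -1

-1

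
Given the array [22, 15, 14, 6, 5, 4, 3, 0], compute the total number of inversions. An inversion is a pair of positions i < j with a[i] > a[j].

28 inversions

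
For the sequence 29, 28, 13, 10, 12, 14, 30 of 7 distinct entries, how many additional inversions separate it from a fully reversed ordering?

10

Maximum inversions for 7 distinct elements is C(7, 2) = 7·6/2 = 21.
Current inversions — for each element, count later smaller elements:
29: 5
28: 4
13: 2
10: 0
12: 0
14: 0
30: 0
Current total: 5 + 4 + 2 + 0 + 0 + 0 + 0 = 11
Shortfall: 21 − 11 = 10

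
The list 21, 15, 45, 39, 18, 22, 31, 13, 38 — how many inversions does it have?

Count, for each position, how many later elements it exceeds:
21 → 15, 18, 13 → 3
15 → 13 → 1
45 → 39, 18, 22, 31, 13, 38 → 6
39 → 18, 22, 31, 13, 38 → 5
18 → 13 → 1
22 → 13 → 1
31 → 13 → 1
13 → none → 0
38 → none → 0
Sum: 3 + 1 + 6 + 5 + 1 + 1 + 1 + 0 + 0 = 18

Out-of-order pairs: 18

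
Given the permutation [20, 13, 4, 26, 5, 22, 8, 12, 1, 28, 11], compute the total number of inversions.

There are 29 out-of-order pairs.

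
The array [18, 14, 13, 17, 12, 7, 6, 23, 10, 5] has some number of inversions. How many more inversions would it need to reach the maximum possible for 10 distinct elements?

Maximum inversions for 10 distinct elements is C(10, 2) = 10·9/2 = 45.
Current inversions — for each element, count later smaller elements:
18: 8
14: 6
13: 5
17: 5
12: 4
7: 2
6: 1
23: 2
10: 1
5: 0
Current total: 8 + 6 + 5 + 5 + 4 + 2 + 1 + 2 + 1 + 0 = 34
Shortfall: 45 − 34 = 11

11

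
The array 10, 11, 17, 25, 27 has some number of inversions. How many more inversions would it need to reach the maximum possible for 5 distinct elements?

10

Maximum inversions for 5 distinct elements is C(5, 2) = 5·4/2 = 10.
Current inversions — for each element, count later smaller elements:
10: 0
11: 0
17: 0
25: 0
27: 0
Current total: 0 + 0 + 0 + 0 + 0 = 0
Shortfall: 10 − 0 = 10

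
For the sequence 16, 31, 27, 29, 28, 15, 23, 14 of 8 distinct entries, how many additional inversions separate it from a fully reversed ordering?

8 inversions short

Maximum inversions for 8 distinct elements is C(8, 2) = 8·7/2 = 28.
Current inversions — for each element, count later smaller elements:
16: 2
31: 6
27: 3
29: 4
28: 3
15: 1
23: 1
14: 0
Current total: 2 + 6 + 3 + 4 + 3 + 1 + 1 + 0 = 20
Shortfall: 28 − 20 = 8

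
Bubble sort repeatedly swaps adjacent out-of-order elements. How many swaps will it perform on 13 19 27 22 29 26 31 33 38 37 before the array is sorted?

Each adjacent swap fixes exactly one inversion, so the minimum swap count equals the number of inversions.
Count inversions — for each element, later elements that are smaller:
13: none → 0
19: none → 0
27: 22, 26 → 2
22: none → 0
29: 26 → 1
26: none → 0
31: none → 0
33: none → 0
38: 37 → 1
37: none → 0
Total inversions: 0 + 0 + 2 + 0 + 1 + 0 + 0 + 0 + 1 + 0 = 4

4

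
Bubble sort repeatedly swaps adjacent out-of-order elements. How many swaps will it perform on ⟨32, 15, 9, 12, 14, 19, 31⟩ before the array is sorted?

9 swaps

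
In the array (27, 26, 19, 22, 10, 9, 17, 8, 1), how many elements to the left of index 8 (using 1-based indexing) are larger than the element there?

7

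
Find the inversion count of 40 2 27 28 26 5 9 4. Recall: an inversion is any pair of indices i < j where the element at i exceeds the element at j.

20 inversions

Element-by-element contributions:
40 → 2, 27, 28, 26, 5, 9, 4 → 7
2 → none → 0
27 → 26, 5, 9, 4 → 4
28 → 26, 5, 9, 4 → 4
26 → 5, 9, 4 → 3
5 → 4 → 1
9 → 4 → 1
4 → none → 0
Sum: 7 + 0 + 4 + 4 + 3 + 1 + 1 + 0 = 20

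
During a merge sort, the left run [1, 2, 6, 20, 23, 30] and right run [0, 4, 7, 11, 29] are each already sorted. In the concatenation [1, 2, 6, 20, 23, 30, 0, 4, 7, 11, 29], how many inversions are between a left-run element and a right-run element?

Split inversions: 17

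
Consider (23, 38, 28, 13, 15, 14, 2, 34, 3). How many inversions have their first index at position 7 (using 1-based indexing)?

0

The element at index 7 is 2.
Elements after it: 34, 3
None of them are smaller than 2.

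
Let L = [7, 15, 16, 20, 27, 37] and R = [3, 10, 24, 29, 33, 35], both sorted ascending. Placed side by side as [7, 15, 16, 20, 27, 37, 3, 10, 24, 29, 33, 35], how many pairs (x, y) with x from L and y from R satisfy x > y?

16

Count, for every r in R, how many entries of L exceed r:
r = 3: 7, 15, 16, 20, 27, 37 → 6
r = 10: 15, 16, 20, 27, 37 → 5
r = 24: 27, 37 → 2
r = 29: 37 → 1
r = 33: 37 → 1
r = 35: 37 → 1
Cross-inversions: 6 + 5 + 2 + 1 + 1 + 1 = 16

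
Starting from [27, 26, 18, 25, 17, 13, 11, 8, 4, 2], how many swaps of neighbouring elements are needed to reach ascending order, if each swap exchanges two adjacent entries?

Minimum adjacent swaps = number of inversions (each swap of adjacent out-of-order elements removes one inversion and no swap can remove more).
Count inversions — for each element, later elements that are smaller:
27: 26, 18, 25, 17, 13, 11, 8, 4, 2 → 9
26: 18, 25, 17, 13, 11, 8, 4, 2 → 8
18: 17, 13, 11, 8, 4, 2 → 6
25: 17, 13, 11, 8, 4, 2 → 6
17: 13, 11, 8, 4, 2 → 5
13: 11, 8, 4, 2 → 4
11: 8, 4, 2 → 3
8: 4, 2 → 2
4: 2 → 1
2: none → 0
Total inversions: 9 + 8 + 6 + 6 + 5 + 4 + 3 + 2 + 1 + 0 = 44

There are 44 adjacent swaps.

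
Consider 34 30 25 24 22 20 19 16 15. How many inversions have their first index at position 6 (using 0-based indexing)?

The element at index 6 is 19.
Elements after it: 16, 15
Those smaller than 19: 16, 15

2 such elements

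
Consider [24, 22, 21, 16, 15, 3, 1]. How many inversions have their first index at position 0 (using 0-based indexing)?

The element at index 0 is 24.
Elements after it: 22, 21, 16, 15, 3, 1
Those smaller than 24: 22, 21, 16, 15, 3, 1

6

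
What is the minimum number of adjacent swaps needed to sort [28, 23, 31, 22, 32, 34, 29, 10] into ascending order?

There are 14 adjacent swaps.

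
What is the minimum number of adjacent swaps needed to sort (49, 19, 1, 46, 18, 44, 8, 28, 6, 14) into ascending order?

The minimum number of adjacent swaps to sort an array equals its inversion count, since every such swap removes exactly one inversion.
Count inversions — for each element, later elements that are smaller:
49: 19, 1, 46, 18, 44, 8, 28, 6, 14 → 9
19: 1, 18, 8, 6, 14 → 5
1: none → 0
46: 18, 44, 8, 28, 6, 14 → 6
18: 8, 6, 14 → 3
44: 8, 28, 6, 14 → 4
8: 6 → 1
28: 6, 14 → 2
6: none → 0
14: none → 0
Total inversions: 9 + 5 + 0 + 6 + 3 + 4 + 1 + 2 + 0 + 0 = 30

30 adjacent swaps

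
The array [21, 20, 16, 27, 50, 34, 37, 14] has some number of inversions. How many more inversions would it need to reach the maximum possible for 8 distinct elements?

16

Maximum inversions for 8 distinct elements is C(8, 2) = 8·7/2 = 28.
Current inversions — for each element, count later smaller elements:
21: 3
20: 2
16: 1
27: 1
50: 3
34: 1
37: 1
14: 0
Current total: 3 + 2 + 1 + 1 + 3 + 1 + 1 + 0 = 12
Shortfall: 28 − 12 = 16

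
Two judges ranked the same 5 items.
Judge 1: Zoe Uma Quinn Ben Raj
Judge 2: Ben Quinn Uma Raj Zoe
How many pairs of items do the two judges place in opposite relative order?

Assign each item its position (1..5) in the first ordering, then rewrite the second ordering as that position sequence:
positions: Zoe→1, Uma→2, Quinn→3, Ben→4, Raj→5
second ordering as positions: [4, 3, 2, 5, 1]
Discordant pairs = inversions in this position sequence.
4: 3, 2, 1 → 3
3: 2, 1 → 2
2: 1 → 1
5: 1 → 1
1: 0
Total: 3 + 2 + 1 + 1 + 0 = 7

7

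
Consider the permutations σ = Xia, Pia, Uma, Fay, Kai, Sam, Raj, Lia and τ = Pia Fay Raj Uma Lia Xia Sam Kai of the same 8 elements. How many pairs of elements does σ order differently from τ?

Assign each item its position (1..8) in the first ordering, then rewrite the second ordering as that position sequence:
positions: Xia→1, Pia→2, Uma→3, Fay→4, Kai→5, Sam→6, Raj→7, Lia→8
second ordering as positions: [2, 4, 7, 3, 8, 1, 6, 5]
Discordant pairs = inversions in this position sequence.
2: 1 → 1
4: 3, 1 → 2
7: 3, 1, 6, 5 → 4
3: 1 → 1
8: 1, 6, 5 → 3
1: 0
6: 5 → 1
5: 0
Total: 1 + 2 + 4 + 1 + 3 + 0 + 1 + 0 = 12

12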